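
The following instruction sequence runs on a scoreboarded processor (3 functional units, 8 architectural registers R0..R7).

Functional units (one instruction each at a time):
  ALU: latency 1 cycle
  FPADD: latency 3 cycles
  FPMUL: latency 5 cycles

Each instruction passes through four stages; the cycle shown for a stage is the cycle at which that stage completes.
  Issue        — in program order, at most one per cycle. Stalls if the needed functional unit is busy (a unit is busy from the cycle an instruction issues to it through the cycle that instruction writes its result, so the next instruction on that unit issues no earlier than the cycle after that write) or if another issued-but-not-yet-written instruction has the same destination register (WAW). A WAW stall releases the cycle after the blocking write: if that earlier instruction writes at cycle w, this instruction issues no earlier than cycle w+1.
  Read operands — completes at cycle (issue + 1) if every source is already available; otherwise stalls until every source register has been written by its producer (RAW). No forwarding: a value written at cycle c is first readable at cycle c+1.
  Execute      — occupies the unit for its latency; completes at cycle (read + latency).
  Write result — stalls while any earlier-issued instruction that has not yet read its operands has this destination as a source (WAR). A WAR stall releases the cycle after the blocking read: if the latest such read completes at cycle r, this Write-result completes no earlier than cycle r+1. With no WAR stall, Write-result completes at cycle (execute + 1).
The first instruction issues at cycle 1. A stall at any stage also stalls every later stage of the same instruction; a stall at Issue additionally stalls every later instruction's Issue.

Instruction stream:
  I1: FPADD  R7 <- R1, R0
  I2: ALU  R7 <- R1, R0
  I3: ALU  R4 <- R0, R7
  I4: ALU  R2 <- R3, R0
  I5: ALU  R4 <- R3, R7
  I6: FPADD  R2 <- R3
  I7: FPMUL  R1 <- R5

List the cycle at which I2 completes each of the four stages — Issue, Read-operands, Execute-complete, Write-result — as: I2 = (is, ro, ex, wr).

I1  is:1  ro:2  ex:5  wr:6
I2  is:7  ro:8  ex:9  wr:10  — WAW R7: wait I1 write@6
I3  is:11  ro:12  ex:13  wr:14  — struct: ALU busy until I2 writes@10
I4  is:15  ro:16  ex:17  wr:18  — struct: ALU busy until I3 writes@14
I5  is:19  ro:20  ex:21  wr:22  — struct: ALU busy until I4 writes@18
I6  is:20  ro:21  ex:24  wr:25
I7  is:21  ro:22  ex:27  wr:28

I2 = (7, 8, 9, 10)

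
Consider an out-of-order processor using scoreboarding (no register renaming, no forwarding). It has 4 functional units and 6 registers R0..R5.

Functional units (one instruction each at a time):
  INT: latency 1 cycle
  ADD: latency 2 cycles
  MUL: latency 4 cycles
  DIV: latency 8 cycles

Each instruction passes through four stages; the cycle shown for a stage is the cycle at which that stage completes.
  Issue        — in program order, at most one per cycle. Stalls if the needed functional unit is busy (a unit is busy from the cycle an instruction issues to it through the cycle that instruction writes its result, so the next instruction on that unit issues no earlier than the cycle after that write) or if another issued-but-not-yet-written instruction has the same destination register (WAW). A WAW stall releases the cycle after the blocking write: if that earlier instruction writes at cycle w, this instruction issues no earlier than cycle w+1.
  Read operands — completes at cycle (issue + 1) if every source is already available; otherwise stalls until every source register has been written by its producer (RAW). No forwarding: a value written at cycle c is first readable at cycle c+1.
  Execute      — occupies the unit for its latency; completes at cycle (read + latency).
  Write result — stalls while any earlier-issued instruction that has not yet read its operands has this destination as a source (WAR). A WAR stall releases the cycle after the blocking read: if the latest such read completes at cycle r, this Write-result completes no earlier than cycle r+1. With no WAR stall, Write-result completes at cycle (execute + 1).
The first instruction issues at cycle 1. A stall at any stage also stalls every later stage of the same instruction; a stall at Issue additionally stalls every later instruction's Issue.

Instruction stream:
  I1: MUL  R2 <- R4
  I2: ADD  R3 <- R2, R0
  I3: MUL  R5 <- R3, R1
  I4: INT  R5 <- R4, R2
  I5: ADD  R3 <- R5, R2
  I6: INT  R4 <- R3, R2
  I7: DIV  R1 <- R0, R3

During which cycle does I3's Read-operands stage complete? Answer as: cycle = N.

cycle 1: I1→MUL
cycle 2: I1 RO; I2→ADD
cycle 6: I1 EX
cycle 7: I1 WR R2
cycle 8: I2 RO; I3→MUL
cycle 10: I2 EX
cycle 11: I2 WR R3
cycle 12: I3 RO
cycle 16: I3 EX
cycle 17: I3 WR R5
cycle 18: I4→INT
cycle 19: I4 RO; I5→ADD
cycle 20: I4 EX
cycle 21: I4 WR R5
cycle 22: I5 RO; I6→INT
cycle 23: I7→DIV
cycle 24: I5 EX
cycle 25: I5 WR R3
cycle 26: I6 RO; I7 RO
cycle 27: I6 EX
cycle 28: I6 WR R4
cycle 34: I7 EX
cycle 35: I7 WR R1

cycle = 12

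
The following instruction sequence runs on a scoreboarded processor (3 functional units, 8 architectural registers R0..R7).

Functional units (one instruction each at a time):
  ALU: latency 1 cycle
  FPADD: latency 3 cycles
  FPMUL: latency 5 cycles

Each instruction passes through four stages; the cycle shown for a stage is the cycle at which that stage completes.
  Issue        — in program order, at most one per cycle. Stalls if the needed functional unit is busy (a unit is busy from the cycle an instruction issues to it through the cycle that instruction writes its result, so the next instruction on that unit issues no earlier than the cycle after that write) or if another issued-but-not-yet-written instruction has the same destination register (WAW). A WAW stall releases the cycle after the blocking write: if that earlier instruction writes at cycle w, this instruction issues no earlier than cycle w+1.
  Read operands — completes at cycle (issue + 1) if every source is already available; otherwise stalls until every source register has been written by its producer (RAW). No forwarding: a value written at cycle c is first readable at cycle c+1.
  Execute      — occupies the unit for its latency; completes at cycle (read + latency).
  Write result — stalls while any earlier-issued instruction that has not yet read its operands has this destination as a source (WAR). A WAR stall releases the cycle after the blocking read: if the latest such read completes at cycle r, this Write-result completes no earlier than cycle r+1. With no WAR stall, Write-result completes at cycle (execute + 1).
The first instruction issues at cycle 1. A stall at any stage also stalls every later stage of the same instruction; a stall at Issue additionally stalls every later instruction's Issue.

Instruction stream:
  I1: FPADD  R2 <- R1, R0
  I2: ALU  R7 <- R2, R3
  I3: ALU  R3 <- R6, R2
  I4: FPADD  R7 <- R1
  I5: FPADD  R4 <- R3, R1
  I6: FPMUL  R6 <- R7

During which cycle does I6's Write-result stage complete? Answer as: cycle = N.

I1: IS=1 RO=2 EX=5 WR=6
I2: IS=2 RO=7 EX=8 WR=9  [RAW R2: wait I1 write@6]
I3: IS=10 RO=11 EX=12 WR=13  [struct: ALU busy until I2 writes@9]
I4: IS=11 RO=12 EX=15 WR=16
I5: IS=17 RO=18 EX=21 WR=22  [struct: FPADD busy until I4 writes@16]
I6: IS=18 RO=19 EX=24 WR=25

cycle = 25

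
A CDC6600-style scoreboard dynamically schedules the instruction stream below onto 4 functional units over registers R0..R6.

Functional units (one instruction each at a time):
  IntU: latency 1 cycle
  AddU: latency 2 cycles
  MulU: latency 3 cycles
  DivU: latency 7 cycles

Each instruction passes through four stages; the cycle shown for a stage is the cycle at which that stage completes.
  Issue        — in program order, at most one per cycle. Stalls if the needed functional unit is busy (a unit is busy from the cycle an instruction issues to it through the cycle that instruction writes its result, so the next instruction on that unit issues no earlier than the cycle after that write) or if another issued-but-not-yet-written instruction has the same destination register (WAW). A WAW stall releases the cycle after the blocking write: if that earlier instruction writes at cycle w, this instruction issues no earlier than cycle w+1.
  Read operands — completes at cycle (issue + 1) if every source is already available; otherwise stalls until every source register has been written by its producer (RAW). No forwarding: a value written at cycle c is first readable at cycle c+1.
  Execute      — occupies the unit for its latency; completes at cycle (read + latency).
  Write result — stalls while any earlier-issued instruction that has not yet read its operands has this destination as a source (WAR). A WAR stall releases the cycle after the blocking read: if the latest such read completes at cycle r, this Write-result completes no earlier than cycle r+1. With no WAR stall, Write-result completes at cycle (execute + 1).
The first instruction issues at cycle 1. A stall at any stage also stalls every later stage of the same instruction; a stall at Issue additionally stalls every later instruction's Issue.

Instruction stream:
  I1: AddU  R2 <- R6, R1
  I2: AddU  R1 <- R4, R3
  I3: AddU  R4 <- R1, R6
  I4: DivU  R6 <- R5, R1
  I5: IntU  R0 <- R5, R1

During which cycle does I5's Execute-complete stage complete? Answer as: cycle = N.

  I1 | 1 | 2 | 4 | 5
  I2 | 6 | 7 | 9 | 10   struct: AddU busy until I1 writes@5
  I3 | 11 | 12 | 14 | 15   struct: AddU busy until I2 writes@10
  I4 | 12 | 13 | 20 | 21
  I5 | 13 | 14 | 15 | 16

cycle = 15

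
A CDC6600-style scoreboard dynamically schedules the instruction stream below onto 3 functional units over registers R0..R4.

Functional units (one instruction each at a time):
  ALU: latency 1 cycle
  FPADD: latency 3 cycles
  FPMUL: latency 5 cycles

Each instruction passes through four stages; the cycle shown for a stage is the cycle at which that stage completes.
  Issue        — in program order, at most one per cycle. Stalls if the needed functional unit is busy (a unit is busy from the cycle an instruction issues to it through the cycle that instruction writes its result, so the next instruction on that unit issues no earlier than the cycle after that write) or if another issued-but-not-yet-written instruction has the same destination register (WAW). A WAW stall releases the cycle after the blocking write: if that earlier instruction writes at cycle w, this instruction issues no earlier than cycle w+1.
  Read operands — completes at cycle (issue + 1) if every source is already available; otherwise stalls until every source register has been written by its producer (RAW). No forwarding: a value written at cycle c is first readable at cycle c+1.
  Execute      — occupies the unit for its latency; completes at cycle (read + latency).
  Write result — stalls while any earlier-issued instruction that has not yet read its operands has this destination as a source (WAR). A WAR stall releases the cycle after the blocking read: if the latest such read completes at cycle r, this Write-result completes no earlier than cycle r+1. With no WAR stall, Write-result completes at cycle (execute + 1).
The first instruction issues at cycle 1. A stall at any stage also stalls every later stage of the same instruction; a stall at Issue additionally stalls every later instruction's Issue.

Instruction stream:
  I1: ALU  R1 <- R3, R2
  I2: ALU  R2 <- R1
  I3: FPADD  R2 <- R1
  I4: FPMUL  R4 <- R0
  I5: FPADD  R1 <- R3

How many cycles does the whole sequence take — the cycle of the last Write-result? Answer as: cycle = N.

I1: IS=1 RO=2 EX=3 WR=4
I2: IS=5 RO=6 EX=7 WR=8  [struct: ALU busy until I1 writes@4]
I3: IS=9 RO=10 EX=13 WR=14  [WAW R2: wait I2 write@8]
I4: IS=10 RO=11 EX=16 WR=17
I5: IS=15 RO=16 EX=19 WR=20  [struct: FPADD busy until I3 writes@14]

cycle = 20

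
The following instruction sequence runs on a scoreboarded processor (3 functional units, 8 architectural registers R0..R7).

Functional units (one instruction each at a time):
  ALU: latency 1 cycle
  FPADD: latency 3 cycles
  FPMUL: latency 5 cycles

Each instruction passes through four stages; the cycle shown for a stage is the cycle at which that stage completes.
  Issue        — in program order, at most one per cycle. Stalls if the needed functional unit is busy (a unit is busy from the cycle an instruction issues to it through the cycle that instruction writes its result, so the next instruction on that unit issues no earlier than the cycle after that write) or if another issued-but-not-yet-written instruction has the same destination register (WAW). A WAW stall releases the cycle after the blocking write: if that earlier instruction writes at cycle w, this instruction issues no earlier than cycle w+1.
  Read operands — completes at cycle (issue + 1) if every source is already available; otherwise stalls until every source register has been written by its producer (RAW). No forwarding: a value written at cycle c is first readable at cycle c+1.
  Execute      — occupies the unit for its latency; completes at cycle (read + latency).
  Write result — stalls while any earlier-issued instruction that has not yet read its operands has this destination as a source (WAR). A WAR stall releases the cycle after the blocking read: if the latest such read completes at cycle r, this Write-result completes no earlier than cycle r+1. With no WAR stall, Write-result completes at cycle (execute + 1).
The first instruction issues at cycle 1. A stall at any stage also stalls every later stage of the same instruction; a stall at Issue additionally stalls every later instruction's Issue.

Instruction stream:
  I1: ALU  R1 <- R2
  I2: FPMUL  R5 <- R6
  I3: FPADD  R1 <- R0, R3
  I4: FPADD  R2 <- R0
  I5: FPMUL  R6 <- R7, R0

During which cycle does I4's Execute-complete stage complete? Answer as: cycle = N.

t=1  I1→ALU
t=2  I1 RO, I2→FPMUL
t=3  I1 EX, I2 RO
t=4  I1 WR R1
t=5  I3→FPADD
t=6  I3 RO
t=8  I2 EX
t=9  I2 WR R5, I3 EX
t=10  I3 WR R1
t=11  I4→FPADD
t=12  I4 RO, I5→FPMUL
t=13  I5 RO
t=15  I4 EX
t=16  I4 WR R2
t=18  I5 EX
t=19  I5 WR R6

cycle = 15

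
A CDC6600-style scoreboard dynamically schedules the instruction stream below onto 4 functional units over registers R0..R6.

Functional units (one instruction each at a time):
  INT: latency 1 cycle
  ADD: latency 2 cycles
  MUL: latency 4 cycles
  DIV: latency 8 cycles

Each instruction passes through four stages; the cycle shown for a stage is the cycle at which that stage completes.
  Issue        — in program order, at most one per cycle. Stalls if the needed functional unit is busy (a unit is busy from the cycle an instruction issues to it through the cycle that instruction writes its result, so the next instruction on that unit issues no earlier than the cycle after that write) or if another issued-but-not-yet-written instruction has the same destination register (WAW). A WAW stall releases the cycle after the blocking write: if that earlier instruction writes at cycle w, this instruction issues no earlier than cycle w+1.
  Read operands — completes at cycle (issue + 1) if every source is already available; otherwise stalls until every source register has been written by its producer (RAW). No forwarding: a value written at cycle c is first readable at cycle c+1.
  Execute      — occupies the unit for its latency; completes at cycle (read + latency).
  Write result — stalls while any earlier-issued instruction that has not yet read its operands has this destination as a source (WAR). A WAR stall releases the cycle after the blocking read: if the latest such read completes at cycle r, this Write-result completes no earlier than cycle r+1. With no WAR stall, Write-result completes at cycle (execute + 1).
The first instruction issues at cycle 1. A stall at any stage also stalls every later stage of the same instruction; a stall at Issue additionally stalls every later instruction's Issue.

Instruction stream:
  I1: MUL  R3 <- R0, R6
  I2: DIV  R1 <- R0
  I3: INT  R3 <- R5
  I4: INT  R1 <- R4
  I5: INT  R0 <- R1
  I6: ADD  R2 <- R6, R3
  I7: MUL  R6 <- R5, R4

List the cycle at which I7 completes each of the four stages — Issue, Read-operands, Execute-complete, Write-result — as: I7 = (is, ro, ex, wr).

[I1] 1/2/6/7
[I2] 2/3/11/12
[I3] 8/9/10/11  (WAW R3: wait I1 write@7)
[I4] 13/14/15/16  (WAW R1: wait I2 write@12)
[I5] 17/18/19/20  (struct: INT busy until I4 writes@16)
[I6] 18/19/21/22
[I7] 19/20/24/25

I7 = (19, 20, 24, 25)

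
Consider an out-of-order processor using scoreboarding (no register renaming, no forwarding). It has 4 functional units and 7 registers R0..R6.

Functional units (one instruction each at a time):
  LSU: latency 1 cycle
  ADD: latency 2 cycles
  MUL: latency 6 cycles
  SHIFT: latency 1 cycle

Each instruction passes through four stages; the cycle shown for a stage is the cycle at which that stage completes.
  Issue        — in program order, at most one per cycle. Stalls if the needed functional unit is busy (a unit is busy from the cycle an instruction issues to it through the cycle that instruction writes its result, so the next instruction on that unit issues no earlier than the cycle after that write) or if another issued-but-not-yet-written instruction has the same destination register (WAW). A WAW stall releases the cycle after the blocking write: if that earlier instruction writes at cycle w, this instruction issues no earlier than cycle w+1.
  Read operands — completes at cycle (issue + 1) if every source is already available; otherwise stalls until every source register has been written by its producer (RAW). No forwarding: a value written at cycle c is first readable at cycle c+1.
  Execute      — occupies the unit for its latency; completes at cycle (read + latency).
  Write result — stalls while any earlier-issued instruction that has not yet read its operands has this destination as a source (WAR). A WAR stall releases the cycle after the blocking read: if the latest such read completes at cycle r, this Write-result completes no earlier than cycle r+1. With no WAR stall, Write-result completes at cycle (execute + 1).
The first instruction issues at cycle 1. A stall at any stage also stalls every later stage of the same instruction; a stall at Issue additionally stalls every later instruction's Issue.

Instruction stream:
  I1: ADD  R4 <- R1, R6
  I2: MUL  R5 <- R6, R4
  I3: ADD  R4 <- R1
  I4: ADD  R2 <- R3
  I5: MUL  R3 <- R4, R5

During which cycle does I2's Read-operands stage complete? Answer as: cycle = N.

cycle = 6

t=1  I1→ADD
t=2  I1 RO | I2→MUL
t=4  I1 EX
t=5  I1 WR R4
t=6  I2 RO | I3→ADD
t=7  I3 RO
t=9  I3 EX
t=10  I3 WR R4
t=11  I4→ADD
t=12  I2 EX | I4 RO
t=13  I2 WR R5
t=14  I4 EX | I5→MUL
t=15  I4 WR R2 | I5 RO
t=21  I5 EX
t=22  I5 WR R3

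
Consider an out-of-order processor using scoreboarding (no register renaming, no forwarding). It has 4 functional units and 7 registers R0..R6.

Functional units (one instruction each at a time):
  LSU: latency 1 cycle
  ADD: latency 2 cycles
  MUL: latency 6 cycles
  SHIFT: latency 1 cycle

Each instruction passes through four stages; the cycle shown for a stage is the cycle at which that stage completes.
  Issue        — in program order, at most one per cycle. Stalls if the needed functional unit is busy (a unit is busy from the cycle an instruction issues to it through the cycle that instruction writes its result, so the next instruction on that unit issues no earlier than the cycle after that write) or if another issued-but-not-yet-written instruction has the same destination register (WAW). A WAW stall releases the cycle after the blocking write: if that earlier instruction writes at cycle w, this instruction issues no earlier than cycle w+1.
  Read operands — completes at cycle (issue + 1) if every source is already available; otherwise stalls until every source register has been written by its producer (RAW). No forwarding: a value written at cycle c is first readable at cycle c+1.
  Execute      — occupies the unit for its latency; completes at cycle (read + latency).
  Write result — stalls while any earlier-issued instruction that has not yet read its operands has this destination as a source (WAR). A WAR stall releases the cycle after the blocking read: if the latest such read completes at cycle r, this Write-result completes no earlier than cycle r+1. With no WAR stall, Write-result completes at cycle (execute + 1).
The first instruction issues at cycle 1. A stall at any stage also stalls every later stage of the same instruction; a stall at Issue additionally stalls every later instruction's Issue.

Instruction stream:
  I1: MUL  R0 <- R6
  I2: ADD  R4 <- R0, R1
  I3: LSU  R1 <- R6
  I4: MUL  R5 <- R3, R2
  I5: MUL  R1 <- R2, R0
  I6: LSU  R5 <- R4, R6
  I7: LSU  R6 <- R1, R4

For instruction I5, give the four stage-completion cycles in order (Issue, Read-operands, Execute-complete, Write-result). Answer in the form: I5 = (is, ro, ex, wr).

I5 = (19, 20, 26, 27)

t=1  I1 dispatched to MUL
t=2  I1 operands ready | I2 dispatched to ADD
t=3  I3 dispatched to LSU
t=4  I3 operands ready
t=5  I3 complete
t=8  I1 complete
t=9  R0←I1
t=10  I2 operands ready | I4 dispatched to MUL
t=11  R1←I3 | I4 operands ready
t=12  I2 complete
t=13  R4←I2
t=17  I4 complete
t=18  R5←I4
t=19  I5 dispatched to MUL
t=20  I5 operands ready | I6 dispatched to LSU
t=21  I6 operands ready
t=22  I6 complete
t=23  R5←I6
t=24  I7 dispatched to LSU
t=26  I5 complete
t=27  R1←I5
t=28  I7 operands ready
t=29  I7 complete
t=30  R6←I7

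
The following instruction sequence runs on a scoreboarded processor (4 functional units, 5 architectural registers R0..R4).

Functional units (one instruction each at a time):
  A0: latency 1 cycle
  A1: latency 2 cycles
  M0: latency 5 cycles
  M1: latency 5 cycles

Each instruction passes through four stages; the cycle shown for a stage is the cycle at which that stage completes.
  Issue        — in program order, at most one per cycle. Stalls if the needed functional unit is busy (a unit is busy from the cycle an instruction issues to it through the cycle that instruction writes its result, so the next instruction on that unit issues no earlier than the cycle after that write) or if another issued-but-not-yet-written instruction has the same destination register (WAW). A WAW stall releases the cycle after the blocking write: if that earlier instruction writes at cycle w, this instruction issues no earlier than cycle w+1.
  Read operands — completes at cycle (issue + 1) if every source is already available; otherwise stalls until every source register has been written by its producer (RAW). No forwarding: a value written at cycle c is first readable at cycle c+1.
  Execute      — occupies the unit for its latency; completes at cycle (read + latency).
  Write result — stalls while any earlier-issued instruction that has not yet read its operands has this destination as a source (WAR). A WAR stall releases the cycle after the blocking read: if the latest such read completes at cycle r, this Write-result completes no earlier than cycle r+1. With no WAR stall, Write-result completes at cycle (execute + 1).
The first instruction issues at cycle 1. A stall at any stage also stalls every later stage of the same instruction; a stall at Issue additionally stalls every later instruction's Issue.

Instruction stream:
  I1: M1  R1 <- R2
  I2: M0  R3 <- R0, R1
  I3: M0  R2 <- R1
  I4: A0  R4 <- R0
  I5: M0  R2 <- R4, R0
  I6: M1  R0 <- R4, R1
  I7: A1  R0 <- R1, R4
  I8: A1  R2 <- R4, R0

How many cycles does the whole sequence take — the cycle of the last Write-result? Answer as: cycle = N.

cycle = 42

c1: I1→M1
c2: I1 RO · I2→M0
c7: I1 EX
c8: I1 WR R1
c9: I2 RO
c14: I2 EX
c15: I2 WR R3
c16: I3→M0
c17: I3 RO · I4→A0
c18: I4 RO
c19: I4 EX
c20: I4 WR R4
c22: I3 EX
c23: I3 WR R2
c24: I5→M0
c25: I5 RO · I6→M1
c26: I6 RO
c30: I5 EX
c31: I5 WR R2 · I6 EX
c32: I6 WR R0
c33: I7→A1
c34: I7 RO
c36: I7 EX
c37: I7 WR R0
c38: I8→A1
c39: I8 RO
c41: I8 EX
c42: I8 WR R2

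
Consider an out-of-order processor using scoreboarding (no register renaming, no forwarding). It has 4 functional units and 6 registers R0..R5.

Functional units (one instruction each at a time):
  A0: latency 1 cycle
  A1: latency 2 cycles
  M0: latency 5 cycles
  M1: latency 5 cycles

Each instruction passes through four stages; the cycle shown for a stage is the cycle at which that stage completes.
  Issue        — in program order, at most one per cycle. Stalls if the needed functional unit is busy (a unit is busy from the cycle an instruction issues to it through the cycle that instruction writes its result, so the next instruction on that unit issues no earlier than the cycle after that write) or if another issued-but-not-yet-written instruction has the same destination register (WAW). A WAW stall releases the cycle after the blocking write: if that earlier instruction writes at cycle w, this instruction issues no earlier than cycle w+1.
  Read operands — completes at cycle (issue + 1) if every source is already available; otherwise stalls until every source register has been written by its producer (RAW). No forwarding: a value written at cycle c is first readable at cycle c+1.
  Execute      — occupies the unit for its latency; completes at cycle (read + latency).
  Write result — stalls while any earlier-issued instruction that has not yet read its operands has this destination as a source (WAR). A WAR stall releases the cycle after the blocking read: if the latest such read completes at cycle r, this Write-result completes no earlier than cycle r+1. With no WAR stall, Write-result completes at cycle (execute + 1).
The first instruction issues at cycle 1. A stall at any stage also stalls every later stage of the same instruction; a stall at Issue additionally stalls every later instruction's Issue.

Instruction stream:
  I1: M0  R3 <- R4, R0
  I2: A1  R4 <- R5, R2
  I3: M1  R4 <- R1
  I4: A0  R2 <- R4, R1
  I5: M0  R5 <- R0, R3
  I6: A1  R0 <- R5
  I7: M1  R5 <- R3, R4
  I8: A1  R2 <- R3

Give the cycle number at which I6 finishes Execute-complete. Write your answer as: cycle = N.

I1  is:1  ro:2  ex:7  wr:8
I2  is:2  ro:3  ex:5  wr:6
I3  is:7  ro:8  ex:13  wr:14  — WAW R4: wait I2 write@6
I4  is:8  ro:15  ex:16  wr:17  — RAW R4: wait I3 write@14
I5  is:9  ro:10  ex:15  wr:16
I6  is:10  ro:17  ex:19  wr:20  — RAW R5: wait I5 write@16
I7  is:17  ro:18  ex:23  wr:24  — WAW R5: wait I5 write@16
I8  is:21  ro:22  ex:24  wr:25  — struct: A1 busy until I6 writes@20

cycle = 19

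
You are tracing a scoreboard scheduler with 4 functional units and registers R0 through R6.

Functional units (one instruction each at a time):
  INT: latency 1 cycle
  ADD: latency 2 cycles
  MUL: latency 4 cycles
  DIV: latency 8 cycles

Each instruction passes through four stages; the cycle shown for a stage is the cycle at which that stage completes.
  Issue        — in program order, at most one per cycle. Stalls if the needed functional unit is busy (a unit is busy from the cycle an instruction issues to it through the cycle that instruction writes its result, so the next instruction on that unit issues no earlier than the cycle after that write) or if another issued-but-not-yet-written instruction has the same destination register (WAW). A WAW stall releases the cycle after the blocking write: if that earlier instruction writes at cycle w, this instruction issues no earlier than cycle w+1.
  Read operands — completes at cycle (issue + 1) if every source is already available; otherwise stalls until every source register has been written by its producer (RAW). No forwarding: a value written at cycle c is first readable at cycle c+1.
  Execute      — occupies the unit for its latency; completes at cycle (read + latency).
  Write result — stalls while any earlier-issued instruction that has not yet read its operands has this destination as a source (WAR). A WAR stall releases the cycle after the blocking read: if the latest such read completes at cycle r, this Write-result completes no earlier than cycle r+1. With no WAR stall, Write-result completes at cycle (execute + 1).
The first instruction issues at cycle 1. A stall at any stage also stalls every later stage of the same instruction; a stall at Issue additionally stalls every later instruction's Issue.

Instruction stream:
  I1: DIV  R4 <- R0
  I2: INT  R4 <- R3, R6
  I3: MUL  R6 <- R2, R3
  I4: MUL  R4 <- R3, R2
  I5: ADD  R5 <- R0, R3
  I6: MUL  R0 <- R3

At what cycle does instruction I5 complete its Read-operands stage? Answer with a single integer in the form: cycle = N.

cycle = 22

cycle 1: I1→DIV
cycle 2: I1 RO
cycle 10: I1 EX
cycle 11: I1 WR R4
cycle 12: I2→INT
cycle 13: I2 RO; I3→MUL
cycle 14: I2 EX; I3 RO
cycle 15: I2 WR R4
cycle 18: I3 EX
cycle 19: I3 WR R6
cycle 20: I4→MUL
cycle 21: I4 RO; I5→ADD
cycle 22: I5 RO
cycle 24: I5 EX
cycle 25: I4 EX; I5 WR R5
cycle 26: I4 WR R4
cycle 27: I6→MUL
cycle 28: I6 RO
cycle 32: I6 EX
cycle 33: I6 WR R0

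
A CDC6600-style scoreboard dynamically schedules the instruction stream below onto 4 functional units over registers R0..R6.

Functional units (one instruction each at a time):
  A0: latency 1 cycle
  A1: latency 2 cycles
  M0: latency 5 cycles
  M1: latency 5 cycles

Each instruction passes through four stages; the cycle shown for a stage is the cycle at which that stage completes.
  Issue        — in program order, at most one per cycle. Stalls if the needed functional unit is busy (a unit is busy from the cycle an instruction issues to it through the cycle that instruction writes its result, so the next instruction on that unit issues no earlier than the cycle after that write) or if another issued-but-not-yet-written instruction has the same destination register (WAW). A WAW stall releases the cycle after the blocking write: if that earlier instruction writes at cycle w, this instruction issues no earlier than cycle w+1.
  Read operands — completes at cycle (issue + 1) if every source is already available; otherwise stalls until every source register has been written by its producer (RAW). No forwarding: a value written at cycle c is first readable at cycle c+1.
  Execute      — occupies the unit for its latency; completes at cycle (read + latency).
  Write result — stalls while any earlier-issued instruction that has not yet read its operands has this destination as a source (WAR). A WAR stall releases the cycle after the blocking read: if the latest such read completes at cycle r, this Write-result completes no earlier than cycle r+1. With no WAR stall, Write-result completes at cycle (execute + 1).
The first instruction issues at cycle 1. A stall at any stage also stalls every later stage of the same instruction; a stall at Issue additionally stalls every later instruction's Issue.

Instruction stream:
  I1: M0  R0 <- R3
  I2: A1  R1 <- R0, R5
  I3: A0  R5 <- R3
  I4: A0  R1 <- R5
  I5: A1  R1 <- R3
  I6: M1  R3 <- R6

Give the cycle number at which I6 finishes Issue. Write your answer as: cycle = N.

  I1 | 1 | 2 | 7 | 8
  I2 | 2 | 9 | 11 | 12   RAW R0: wait I1 write@8
  I3 | 3 | 4 | 5 | 10   WAR R5: wait I2 read@9
  I4 | 13 | 14 | 15 | 16   WAW R1: wait I2 write@12
  I5 | 17 | 18 | 20 | 21   WAW R1: wait I4 write@16
  I6 | 18 | 19 | 24 | 25

cycle = 18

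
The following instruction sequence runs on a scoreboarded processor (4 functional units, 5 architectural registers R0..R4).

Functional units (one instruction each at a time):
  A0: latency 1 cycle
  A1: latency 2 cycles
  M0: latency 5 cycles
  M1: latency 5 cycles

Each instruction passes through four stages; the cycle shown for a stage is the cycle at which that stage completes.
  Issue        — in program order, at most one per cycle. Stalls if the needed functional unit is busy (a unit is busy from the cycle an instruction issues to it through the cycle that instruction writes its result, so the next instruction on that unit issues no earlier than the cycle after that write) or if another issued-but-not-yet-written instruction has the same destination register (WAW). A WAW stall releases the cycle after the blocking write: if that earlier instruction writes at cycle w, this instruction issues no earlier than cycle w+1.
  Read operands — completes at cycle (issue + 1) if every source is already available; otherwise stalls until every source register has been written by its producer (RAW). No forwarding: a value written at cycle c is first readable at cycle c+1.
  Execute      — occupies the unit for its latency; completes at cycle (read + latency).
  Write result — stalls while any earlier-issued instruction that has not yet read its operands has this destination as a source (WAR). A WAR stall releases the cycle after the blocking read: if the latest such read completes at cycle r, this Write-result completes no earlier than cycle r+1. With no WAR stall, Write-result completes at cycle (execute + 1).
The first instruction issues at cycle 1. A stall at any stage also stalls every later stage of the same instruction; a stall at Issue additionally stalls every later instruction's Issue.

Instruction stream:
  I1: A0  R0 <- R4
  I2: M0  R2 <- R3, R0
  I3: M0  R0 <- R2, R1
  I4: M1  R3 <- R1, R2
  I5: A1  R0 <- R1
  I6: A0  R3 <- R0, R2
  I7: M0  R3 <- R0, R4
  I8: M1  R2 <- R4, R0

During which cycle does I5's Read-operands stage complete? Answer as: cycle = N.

cycle = 21

[1] I1→A0
[2] I1 RO, I2→M0
[3] I1 EX
[4] I1 WR R0
[5] I2 RO
[10] I2 EX
[11] I2 WR R2
[12] I3→M0
[13] I3 RO, I4→M1
[14] I4 RO
[18] I3 EX
[19] I3 WR R0, I4 EX
[20] I4 WR R3, I5→A1
[21] I5 RO, I6→A0
[23] I5 EX
[24] I5 WR R0
[25] I6 RO
[26] I6 EX
[27] I6 WR R3
[28] I7→M0
[29] I7 RO, I8→M1
[30] I8 RO
[34] I7 EX
[35] I7 WR R3, I8 EX
[36] I8 WR R2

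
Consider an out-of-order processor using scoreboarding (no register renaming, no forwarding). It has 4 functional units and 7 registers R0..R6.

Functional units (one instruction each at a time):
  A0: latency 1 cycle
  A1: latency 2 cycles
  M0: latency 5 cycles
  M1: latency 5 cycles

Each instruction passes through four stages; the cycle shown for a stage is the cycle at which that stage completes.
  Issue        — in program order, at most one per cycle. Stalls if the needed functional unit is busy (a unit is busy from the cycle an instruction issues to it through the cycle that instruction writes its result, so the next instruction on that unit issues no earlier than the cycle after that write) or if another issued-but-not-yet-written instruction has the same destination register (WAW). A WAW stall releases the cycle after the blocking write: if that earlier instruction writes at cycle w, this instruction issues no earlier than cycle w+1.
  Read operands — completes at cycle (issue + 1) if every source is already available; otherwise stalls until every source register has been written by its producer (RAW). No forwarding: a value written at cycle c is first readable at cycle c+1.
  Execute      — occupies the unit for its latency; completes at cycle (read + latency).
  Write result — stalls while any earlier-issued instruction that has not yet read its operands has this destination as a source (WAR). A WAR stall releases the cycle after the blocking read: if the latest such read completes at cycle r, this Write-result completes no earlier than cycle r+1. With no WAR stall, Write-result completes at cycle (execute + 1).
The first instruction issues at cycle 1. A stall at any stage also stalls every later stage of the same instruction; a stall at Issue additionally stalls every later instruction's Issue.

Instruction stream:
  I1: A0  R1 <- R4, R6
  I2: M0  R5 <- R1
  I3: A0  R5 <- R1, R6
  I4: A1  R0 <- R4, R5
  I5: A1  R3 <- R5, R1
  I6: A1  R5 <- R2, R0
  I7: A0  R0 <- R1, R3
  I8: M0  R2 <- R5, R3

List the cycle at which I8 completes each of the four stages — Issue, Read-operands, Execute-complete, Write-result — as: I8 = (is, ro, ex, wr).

I8 = (27, 30, 35, 36)

c1: I1 dispatched to A0
c2: I1 operands ready · I2 dispatched to M0
c3: I1 complete
c4: R1←I1
c5: I2 operands ready
c10: I2 complete
c11: R5←I2
c12: I3 dispatched to A0
c13: I3 operands ready · I4 dispatched to A1
c14: I3 complete
c15: R5←I3
c16: I4 operands ready
c18: I4 complete
c19: R0←I4
c20: I5 dispatched to A1
c21: I5 operands ready
c23: I5 complete
c24: R3←I5
c25: I6 dispatched to A1
c26: I6 operands ready · I7 dispatched to A0
c27: I7 operands ready · I8 dispatched to M0
c28: I6 complete · I7 complete
c29: R5←I6 · R0←I7
c30: I8 operands ready
c35: I8 complete
c36: R2←I8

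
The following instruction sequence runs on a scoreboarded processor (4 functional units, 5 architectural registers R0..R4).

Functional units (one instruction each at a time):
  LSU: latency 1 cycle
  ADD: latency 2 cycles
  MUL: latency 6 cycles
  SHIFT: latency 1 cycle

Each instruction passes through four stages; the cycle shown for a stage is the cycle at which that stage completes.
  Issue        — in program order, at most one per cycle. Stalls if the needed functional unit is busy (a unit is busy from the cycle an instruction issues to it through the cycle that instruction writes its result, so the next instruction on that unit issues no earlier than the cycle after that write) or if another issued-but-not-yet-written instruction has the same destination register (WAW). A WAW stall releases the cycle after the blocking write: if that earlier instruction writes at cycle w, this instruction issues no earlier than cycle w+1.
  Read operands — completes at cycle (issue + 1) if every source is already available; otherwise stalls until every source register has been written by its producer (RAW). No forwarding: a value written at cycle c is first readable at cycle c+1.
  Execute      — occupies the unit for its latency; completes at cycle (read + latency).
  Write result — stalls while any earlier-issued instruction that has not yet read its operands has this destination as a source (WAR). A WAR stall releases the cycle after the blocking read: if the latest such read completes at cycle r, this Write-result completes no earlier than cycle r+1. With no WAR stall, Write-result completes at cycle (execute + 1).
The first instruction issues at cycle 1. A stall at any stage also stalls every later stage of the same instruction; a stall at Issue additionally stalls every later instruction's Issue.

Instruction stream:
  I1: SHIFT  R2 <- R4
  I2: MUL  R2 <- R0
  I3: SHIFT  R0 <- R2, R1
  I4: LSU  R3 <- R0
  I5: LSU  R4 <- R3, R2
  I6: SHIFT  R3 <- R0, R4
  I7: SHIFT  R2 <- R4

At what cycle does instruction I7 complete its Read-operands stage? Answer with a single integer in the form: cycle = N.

1) issue 1, read 2, done 3, write 4
2) issue 5, read 6, done 12, write 13  <WAW R2: wait I1 write@4>
3) issue 6, read 14, done 15, write 16  <RAW R2: wait I2 write@13>
4) issue 7, read 17, done 18, write 19  <RAW R0: wait I3 write@16>
5) issue 20, read 21, done 22, write 23  <struct: LSU busy until I4 writes@19>
6) issue 21, read 24, done 25, write 26  <RAW R4: wait I5 write@23>
7) issue 27, read 28, done 29, write 30  <struct: SHIFT busy until I6 writes@26>

cycle = 28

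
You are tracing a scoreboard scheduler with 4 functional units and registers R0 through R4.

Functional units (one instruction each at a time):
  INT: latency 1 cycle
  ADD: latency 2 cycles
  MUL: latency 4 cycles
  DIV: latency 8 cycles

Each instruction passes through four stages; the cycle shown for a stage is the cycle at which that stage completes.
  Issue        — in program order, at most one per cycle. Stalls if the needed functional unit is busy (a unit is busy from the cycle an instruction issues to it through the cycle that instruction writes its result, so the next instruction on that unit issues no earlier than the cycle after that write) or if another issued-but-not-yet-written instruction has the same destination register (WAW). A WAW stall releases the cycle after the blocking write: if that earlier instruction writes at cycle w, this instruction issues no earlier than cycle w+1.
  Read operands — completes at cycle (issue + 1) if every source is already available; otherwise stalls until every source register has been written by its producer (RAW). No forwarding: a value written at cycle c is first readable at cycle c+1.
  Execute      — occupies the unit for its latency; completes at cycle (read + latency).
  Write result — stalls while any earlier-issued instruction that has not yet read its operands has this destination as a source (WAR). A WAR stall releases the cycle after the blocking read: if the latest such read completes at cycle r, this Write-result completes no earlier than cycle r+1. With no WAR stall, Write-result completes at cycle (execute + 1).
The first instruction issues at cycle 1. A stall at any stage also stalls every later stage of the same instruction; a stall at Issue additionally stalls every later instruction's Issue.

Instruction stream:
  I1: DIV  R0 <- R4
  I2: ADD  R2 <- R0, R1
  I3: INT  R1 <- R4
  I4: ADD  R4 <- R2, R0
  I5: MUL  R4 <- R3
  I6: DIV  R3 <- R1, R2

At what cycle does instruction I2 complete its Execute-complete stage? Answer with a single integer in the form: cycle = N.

I1  is:1  ro:2  ex:10  wr:11
I2  is:2  ro:12  ex:14  wr:15  — RAW R0: wait I1 write@11
I3  is:3  ro:4  ex:5  wr:13  — WAR R1: wait I2 read@12
I4  is:16  ro:17  ex:19  wr:20  — struct: ADD busy until I2 writes@15
I5  is:21  ro:22  ex:26  wr:27  — WAW R4: wait I4 write@20
I6  is:22  ro:23  ex:31  wr:32

cycle = 14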